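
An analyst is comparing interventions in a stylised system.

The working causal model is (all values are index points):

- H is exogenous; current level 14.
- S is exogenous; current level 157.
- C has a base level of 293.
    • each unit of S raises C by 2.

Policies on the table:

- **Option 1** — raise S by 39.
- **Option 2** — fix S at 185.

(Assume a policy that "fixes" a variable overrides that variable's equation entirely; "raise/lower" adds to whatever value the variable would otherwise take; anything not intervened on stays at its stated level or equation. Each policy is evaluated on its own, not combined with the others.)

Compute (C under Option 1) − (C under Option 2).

Option 1 (S + 39):
  S = 157 + 39 = 196
  C = 293 + 2·196 = 685
Option 2 (S := 185):
  S = 185
  C = 293 + 2·185 = 663
C: 685 − 663 = 22

22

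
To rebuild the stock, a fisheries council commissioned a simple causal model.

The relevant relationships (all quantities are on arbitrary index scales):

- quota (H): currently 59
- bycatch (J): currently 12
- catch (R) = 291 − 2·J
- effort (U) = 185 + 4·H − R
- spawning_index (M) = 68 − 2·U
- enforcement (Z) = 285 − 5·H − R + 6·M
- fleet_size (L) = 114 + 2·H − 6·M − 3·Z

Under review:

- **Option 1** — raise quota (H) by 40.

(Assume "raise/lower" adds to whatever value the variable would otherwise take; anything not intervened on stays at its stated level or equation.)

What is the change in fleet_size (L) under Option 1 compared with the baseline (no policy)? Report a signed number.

Baseline:
  H = 59
  J = 12
  R = 291 − 2·12 = 267
  U = 185 + 4·59 − 267 = 154
  M = 68 − 2·154 = -240
  Z = 285 − 5·59 − 267 + 6·(-240) = -1717
  L = 114 + 2·59 − 6·(-240) − 3·(-1717) = 6823
Option 1 (H + 40):
  H = 59 + 40 = 99
  J = 12
  R = 291 − 2·12 = 267
  U = 185 + 4·99 − 267 = 314
  M = 68 − 2·314 = -560
  Z = 285 − 5·99 − 267 + 6·(-560) = -3837
  L = 114 + 2·99 − 6·(-560) − 3·(-3837) = 15183
Change in L: 15183 − 6823 = 8360

8360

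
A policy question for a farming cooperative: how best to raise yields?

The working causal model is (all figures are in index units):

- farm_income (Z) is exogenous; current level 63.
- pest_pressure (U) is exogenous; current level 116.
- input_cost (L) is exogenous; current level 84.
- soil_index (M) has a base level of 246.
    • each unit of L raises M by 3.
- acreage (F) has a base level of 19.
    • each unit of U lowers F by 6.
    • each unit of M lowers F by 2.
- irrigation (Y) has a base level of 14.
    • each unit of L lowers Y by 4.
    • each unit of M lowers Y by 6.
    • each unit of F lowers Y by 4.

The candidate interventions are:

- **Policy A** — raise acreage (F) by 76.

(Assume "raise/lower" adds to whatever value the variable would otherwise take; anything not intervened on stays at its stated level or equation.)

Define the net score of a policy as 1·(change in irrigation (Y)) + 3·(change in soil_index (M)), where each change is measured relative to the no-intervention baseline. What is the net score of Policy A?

Baseline:
  U = 116
  L = 84
  M = 246 + 3·84 = 498
  F = 19 − 6·116 − 2·498 = -1673
  Y = 14 − 4·84 − 6·498 − 4·(-1673) = 3382
Policy A (F + 76):
  U = 116
  L = 84
  M = 246 + 3·84 = 498
  F = 19 − 6·116 − 2·498 (+76 from intervention) = -1597
  Y = 14 − 4·84 − 6·498 − 4·(-1597) = 3078
ΔY = 3078 − 3382 = -304; ΔM = 498 − 498 = 0
Score = 1·(-304) + 3·0 = -304

-304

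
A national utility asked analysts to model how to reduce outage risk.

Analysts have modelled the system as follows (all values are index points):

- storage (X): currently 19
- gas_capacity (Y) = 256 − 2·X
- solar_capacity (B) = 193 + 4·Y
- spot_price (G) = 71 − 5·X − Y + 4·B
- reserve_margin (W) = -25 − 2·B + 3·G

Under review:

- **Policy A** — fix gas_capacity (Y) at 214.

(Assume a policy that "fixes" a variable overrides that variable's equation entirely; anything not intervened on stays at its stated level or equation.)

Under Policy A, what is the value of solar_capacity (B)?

Policy A (Y := 214):
  X = 19
  Y = 214
  B = 193 + 4·214 = 1049

1049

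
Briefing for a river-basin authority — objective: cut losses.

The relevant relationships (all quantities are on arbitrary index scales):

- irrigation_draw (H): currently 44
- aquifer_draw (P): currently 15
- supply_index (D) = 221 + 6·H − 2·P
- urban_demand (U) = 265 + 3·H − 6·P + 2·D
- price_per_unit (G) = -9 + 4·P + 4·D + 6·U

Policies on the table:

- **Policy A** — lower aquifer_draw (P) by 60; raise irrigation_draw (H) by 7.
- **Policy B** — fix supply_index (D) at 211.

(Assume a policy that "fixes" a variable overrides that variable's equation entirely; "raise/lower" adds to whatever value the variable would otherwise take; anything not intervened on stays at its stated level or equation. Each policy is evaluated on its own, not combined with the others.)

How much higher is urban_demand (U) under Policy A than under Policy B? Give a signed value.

1193

Policy A (P − 60, H + 7):
  H = 44 + 7 = 51
  P = 15 − 60 = -45
  D = 221 + 6·51 − 2·(-45) = 617
  U = 265 + 3·51 − 6·(-45) + 2·617 = 1922
Policy B (D := 211):
  H = 44
  P = 15
  D = 211
  U = 265 + 3·44 − 6·15 + 2·211 = 729
U: 1922 − 729 = 1193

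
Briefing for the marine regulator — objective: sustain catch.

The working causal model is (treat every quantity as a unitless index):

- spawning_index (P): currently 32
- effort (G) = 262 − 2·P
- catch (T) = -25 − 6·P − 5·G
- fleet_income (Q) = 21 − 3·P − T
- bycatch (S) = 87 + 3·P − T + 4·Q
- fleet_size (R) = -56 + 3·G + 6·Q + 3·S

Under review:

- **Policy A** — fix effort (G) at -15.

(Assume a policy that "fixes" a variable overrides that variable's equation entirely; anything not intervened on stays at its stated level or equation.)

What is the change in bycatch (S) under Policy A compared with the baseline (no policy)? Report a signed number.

Baseline:
  P = 32
  G = 262 − 2·32 = 198
  T = -25 − 6·32 − 5·198 = -1207
  Q = 21 − 3·32 − (-1207) = 1132
  S = 87 + 3·32 − (-1207) + 4·1132 = 5918
Policy A (G := -15):
  P = 32
  G = -15
  T = -25 − 6·32 − 5·(-15) = -142
  Q = 21 − 3·32 − (-142) = 67
  S = 87 + 3·32 − (-142) + 4·67 = 593
Change in S: 593 − 5918 = -5325

-5325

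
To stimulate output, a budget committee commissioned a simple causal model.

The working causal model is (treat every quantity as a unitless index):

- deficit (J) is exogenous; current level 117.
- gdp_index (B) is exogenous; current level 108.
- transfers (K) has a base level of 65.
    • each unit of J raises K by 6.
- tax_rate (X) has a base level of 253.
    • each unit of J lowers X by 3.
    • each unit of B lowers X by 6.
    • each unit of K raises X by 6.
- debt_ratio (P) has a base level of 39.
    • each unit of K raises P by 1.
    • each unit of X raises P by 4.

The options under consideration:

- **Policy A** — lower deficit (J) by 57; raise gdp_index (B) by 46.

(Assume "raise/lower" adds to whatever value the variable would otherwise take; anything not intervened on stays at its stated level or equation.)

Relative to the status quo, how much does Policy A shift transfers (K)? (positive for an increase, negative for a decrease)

Baseline:
  J = 117
  K = 65 + 6·117 = 767
Policy A (J − 57, B + 46):
  J = 117 − 57 = 60
  K = 65 + 6·60 = 425
Change in K: 425 − 767 = -342

-342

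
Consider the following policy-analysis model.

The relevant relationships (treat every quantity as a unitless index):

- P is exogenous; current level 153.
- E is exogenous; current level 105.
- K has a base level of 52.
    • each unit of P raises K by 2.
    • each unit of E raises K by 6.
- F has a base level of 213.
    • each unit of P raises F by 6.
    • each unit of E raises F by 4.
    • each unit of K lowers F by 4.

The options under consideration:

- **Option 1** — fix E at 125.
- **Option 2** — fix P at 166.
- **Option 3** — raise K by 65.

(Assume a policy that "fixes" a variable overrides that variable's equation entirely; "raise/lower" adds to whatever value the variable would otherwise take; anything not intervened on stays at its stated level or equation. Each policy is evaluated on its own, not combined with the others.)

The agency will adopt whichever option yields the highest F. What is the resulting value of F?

Option 1 (E := 125):
  P = 153
  E = 125
  K = 52 + 2·153 + 6·125 = 1108
  F = 213 + 6·153 + 4·125 − 4·1108 = -2801
Option 2 (P := 166):
  P = 166
  E = 105
  K = 52 + 2·166 + 6·105 = 1014
  F = 213 + 6·166 + 4·105 − 4·1014 = -2427
Option 3 (K + 65):
  P = 153
  E = 105
  K = 52 + 2·153 + 6·105 (+65 from intervention) = 1053
  F = 213 + 6·153 + 4·105 − 4·1053 = -2661
Comparing — Option 1: F=-2801, Option 2: F=-2427, Option 3: F=-2661. Highest is -2427 (Option 2).

-2427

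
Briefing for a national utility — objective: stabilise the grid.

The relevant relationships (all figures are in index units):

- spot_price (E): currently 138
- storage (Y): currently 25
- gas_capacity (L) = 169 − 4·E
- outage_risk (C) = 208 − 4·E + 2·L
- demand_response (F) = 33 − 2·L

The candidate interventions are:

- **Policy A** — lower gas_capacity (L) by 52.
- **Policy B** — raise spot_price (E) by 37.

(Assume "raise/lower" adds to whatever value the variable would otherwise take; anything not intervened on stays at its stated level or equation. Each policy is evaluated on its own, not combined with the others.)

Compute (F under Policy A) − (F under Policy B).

Policy A (L − 52):
  E = 138
  L = 169 − 4·138 (−52 from intervention) = -435
  F = 33 − 2·(-435) = 903
Policy B (E + 37):
  E = 138 + 37 = 175
  L = 169 − 4·175 = -531
  F = 33 − 2·(-531) = 1095
F: 903 − 1095 = -192

-192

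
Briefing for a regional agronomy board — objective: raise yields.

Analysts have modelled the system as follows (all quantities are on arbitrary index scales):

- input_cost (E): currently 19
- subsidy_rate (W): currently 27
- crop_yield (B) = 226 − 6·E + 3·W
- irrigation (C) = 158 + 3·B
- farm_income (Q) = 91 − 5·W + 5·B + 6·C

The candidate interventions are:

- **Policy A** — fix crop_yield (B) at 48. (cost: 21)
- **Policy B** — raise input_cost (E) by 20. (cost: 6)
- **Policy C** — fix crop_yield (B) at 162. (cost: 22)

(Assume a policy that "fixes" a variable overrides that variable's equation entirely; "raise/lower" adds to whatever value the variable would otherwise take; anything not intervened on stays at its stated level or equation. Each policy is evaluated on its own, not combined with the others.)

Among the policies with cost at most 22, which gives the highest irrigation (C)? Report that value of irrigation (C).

644

Policy A (B := 48):
  E = 19
  W = 27
  B = 48
  C = 158 + 3·48 = 302
Policy B (E + 20):
  E = 19 + 20 = 39
  W = 27
  B = 226 − 6·39 + 3·27 = 73
  C = 158 + 3·73 = 377
Policy C (B := 162):
  E = 19
  W = 27
  B = 162
  C = 158 + 3·162 = 644
Comparing — Policy A: C=302, Policy B: C=377, Policy C: C=644. Highest is 644 (Policy C).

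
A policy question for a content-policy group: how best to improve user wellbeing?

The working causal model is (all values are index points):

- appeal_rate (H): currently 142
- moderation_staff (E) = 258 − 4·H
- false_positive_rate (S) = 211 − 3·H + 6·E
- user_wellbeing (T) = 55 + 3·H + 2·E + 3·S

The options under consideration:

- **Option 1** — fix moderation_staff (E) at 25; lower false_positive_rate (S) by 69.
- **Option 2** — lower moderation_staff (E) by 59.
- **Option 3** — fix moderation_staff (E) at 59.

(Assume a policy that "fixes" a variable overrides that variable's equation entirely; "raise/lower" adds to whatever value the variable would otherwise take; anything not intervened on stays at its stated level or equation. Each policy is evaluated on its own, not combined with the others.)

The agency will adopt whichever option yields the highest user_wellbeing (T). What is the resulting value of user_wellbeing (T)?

Option 1 (E := 25, S − 69):
  H = 142
  E = 25
  S = 211 − 3·142 + 6·25 (−69 from intervention) = -134
  T = 55 + 3·142 + 2·25 + 3·(-134) = 129
Option 2 (E − 59):
  H = 142
  E = 258 − 4·142 (−59 from intervention) = -369
  S = 211 − 3·142 + 6·(-369) = -2429
  T = 55 + 3·142 + 2·(-369) + 3·(-2429) = -7544
Option 3 (E := 59):
  H = 142
  E = 59
  S = 211 − 3·142 + 6·59 = 139
  T = 55 + 3·142 + 2·59 + 3·139 = 1016
Comparing — Option 1: T=129, Option 2: T=-7544, Option 3: T=1016. Highest is 1016 (Option 3).

1016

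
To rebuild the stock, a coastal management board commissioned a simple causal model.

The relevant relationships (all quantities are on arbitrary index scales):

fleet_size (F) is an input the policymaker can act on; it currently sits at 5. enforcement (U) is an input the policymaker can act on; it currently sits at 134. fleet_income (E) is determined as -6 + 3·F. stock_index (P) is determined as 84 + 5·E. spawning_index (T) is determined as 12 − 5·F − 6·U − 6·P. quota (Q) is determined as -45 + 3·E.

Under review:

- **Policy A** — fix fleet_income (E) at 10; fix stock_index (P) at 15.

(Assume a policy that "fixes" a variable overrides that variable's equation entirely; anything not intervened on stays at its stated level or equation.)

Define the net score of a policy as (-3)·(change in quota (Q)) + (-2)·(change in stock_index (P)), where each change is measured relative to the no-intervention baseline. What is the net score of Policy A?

Baseline:
  F = 5
  E = -6 + 3·5 = 9
  P = 84 + 5·9 = 129
  Q = -45 + 3·9 = -18
Policy A (E := 10, P := 15):
  F = 5
  E = 10
  P = 15
  Q = -45 + 3·10 = -15
ΔQ = -15 − (-18) = 3; ΔP = 15 − 129 = -114
Score = (-3)·3 + (-2)·(-114) = 219

219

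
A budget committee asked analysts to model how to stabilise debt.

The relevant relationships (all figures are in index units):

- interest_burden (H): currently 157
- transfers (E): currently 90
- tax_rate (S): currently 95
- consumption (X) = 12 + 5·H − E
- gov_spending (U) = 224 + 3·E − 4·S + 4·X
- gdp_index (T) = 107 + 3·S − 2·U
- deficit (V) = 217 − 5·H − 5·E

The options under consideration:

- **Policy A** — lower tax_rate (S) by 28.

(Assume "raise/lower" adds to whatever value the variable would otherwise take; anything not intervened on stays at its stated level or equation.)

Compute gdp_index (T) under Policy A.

Policy A (S − 28):
  H = 157
  E = 90
  S = 95 − 28 = 67
  X = 12 + 5·157 − 90 = 707
  U = 224 + 3·90 − 4·67 + 4·707 = 3054
  T = 107 + 3·67 − 2·3054 = -5800

-5800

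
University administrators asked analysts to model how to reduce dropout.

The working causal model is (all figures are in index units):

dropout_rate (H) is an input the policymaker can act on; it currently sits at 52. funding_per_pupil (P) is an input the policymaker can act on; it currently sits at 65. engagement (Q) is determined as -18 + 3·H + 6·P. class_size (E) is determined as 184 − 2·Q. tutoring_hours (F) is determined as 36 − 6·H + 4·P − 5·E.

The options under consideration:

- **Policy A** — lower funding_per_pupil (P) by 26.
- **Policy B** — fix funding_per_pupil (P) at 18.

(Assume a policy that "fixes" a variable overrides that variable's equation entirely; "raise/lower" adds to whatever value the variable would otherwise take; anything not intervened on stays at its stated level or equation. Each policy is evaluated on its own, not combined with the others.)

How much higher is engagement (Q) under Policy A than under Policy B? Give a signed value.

Policy A (P − 26):
  H = 52
  P = 65 − 26 = 39
  Q = -18 + 3·52 + 6·39 = 372
Policy B (P := 18):
  H = 52
  P = 18
  Q = -18 + 3·52 + 6·18 = 246
Q: 372 − 246 = 126

126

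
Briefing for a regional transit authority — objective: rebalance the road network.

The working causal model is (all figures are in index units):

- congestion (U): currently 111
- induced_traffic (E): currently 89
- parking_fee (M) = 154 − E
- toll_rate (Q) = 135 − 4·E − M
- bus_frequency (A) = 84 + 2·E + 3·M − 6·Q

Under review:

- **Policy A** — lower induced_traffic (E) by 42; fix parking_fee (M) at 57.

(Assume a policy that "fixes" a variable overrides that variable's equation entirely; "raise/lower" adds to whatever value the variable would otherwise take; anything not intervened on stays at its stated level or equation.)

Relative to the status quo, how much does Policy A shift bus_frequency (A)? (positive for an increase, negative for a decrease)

Baseline:
  E = 89
  M = 154 − 89 = 65
  Q = 135 − 4·89 − 65 = -286
  A = 84 + 2·89 + 3·65 − 6·(-286) = 2173
Policy A (E − 42, M := 57):
  E = 89 − 42 = 47
  M = 57
  Q = 135 − 4·47 − 57 = -110
  A = 84 + 2·47 + 3·57 − 6·(-110) = 1009
Change in A: 1009 − 2173 = -1164

-1164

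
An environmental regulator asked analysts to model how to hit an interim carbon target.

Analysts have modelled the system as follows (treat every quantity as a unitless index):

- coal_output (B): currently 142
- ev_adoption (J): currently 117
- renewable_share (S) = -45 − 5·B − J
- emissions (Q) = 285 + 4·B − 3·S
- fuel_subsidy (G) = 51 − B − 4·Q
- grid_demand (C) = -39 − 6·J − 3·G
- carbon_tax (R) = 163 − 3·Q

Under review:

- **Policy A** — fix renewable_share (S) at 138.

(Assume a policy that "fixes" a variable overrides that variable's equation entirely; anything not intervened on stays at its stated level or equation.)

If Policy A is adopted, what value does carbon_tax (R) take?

Policy A (S := 138):
  B = 142
  J = 117
  S = 138
  Q = 285 + 4·142 − 3·138 = 439
  R = 163 − 3·439 = -1154

-1154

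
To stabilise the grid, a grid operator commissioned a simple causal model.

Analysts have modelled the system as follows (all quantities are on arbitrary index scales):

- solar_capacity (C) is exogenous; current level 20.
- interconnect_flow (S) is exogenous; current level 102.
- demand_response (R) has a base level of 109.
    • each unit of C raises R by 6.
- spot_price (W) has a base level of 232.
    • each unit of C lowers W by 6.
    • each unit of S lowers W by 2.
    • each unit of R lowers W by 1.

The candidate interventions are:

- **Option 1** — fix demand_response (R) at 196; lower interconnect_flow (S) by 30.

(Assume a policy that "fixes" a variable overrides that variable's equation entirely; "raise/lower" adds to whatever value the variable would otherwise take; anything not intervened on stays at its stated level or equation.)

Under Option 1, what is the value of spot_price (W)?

-228

Option 1 (R := 196, S − 30):
  C = 20
  S = 102 − 30 = 72
  R = 196
  W = 232 − 6·20 − 2·72 − 196 = -228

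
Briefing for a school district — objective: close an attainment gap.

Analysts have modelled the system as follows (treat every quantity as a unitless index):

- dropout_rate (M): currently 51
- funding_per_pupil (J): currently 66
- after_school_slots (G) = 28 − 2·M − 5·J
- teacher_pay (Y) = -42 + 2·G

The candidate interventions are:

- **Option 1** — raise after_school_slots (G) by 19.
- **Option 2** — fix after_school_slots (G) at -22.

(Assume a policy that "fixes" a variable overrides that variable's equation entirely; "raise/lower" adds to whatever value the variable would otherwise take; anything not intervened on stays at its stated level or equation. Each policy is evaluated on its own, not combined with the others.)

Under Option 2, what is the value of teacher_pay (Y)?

-86

Option 2 (G := -22):
  M = 51
  J = 66
  G = -22
  Y = -42 + 2·(-22) = -86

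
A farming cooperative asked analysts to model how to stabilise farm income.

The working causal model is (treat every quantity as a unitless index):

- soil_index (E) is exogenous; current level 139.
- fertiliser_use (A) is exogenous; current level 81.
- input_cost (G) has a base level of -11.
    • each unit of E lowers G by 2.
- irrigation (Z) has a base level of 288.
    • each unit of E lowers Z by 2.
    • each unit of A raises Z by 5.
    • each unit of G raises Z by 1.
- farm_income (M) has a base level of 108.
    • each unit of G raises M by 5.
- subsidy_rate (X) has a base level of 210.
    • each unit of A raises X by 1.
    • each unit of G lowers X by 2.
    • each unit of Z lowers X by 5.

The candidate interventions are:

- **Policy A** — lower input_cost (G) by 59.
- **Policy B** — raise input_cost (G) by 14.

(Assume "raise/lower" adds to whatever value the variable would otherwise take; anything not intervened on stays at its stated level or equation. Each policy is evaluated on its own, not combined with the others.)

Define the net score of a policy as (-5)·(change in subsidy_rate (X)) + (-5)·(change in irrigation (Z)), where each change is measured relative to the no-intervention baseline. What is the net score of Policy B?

Baseline:
  E = 139
  A = 81
  G = -11 − 2·139 = -289
  Z = 288 − 2·139 + 5·81 + (-289) = 126
  X = 210 + 81 − 2·(-289) − 5·126 = 239
Policy B (G + 14):
  E = 139
  A = 81
  G = -11 − 2·139 (+14 from intervention) = -275
  Z = 288 − 2·139 + 5·81 + (-275) = 140
  X = 210 + 81 − 2·(-275) − 5·140 = 141
ΔX = 141 − 239 = -98; ΔZ = 140 − 126 = 14
Score = (-5)·(-98) + (-5)·14 = 420

420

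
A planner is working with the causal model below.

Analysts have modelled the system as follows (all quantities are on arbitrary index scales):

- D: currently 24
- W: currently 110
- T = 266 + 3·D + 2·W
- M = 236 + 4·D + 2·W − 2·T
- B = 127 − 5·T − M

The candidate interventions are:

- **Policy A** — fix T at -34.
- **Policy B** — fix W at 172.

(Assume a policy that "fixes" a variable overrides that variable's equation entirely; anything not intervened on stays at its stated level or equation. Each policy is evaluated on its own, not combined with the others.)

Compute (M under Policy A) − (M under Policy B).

Policy A (T := -34):
  D = 24
  W = 110
  T = -34
  M = 236 + 4·24 + 2·110 − 2·(-34) = 620
Policy B (W := 172):
  D = 24
  W = 172
  T = 266 + 3·24 + 2·172 = 682
  M = 236 + 4·24 + 2·172 − 2·682 = -688
M: 620 − (-688) = 1308

1308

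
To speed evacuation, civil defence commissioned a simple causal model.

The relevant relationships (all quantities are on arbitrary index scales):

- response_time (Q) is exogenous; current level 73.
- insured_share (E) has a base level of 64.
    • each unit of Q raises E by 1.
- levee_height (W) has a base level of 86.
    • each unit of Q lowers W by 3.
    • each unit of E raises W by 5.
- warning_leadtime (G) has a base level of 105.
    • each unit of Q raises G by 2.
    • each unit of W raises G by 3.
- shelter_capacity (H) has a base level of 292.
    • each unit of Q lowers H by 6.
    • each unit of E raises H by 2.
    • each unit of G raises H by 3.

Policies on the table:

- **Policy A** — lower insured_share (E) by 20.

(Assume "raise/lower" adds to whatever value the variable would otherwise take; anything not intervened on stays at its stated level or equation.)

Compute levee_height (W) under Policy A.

452

Policy A (E − 20):
  Q = 73
  E = 64 + 73 (−20 from intervention) = 117
  W = 86 − 3·73 + 5·117 = 452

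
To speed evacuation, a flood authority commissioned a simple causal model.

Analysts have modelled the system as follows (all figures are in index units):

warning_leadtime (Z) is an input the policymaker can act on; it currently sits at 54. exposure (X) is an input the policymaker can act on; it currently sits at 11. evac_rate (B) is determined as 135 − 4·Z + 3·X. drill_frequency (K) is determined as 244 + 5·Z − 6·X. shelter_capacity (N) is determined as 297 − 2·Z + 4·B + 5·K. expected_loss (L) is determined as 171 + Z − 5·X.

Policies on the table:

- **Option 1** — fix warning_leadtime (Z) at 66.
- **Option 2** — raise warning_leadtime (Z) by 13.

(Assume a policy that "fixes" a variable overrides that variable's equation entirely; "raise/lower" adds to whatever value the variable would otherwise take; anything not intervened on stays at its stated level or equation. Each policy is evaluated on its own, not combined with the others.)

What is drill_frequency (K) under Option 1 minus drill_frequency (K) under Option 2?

Option 1 (Z := 66):
  Z = 66
  X = 11
  K = 244 + 5·66 − 6·11 = 508
Option 2 (Z + 13):
  Z = 54 + 13 = 67
  X = 11
  K = 244 + 5·67 − 6·11 = 513
K: 508 − 513 = -5

-5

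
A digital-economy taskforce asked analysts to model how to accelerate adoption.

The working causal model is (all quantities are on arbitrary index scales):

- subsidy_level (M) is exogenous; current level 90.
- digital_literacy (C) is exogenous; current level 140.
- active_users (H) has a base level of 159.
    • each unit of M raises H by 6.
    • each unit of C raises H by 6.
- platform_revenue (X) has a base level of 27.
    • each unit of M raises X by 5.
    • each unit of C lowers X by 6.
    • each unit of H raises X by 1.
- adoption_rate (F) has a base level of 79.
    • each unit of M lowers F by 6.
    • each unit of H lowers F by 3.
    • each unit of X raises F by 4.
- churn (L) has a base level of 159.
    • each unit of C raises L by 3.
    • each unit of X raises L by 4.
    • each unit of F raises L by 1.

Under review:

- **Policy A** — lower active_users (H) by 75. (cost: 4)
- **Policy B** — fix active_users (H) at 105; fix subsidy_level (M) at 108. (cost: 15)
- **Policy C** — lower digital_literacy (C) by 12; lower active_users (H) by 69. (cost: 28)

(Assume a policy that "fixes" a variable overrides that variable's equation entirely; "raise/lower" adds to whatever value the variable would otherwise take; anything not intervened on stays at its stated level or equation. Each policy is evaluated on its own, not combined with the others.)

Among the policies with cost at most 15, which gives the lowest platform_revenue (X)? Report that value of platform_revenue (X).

Policy A (H − 75):
  M = 90
  C = 140
  H = 159 + 6·90 + 6·140 (−75 from intervention) = 1464
  X = 27 + 5·90 − 6·140 + 1464 = 1101
Policy B (H := 105, M := 108):
  M = 108
  C = 140
  H = 105
  X = 27 + 5·108 − 6·140 + 105 = -168
Comparing — Policy A: X=1101, Policy B: X=-168. Lowest is -168 (Policy B).

-168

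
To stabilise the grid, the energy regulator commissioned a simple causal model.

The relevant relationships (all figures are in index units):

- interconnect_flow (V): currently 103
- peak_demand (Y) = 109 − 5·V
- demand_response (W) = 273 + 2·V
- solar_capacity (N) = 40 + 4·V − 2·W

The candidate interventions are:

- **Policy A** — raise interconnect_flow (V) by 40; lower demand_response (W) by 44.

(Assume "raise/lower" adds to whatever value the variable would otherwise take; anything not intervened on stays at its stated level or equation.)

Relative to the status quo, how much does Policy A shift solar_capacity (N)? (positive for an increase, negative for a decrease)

88

Baseline:
  V = 103
  W = 273 + 2·103 = 479
  N = 40 + 4·103 − 2·479 = -506
Policy A (V + 40, W − 44):
  V = 103 + 40 = 143
  W = 273 + 2·143 (−44 from intervention) = 515
  N = 40 + 4·143 − 2·515 = -418
Change in N: -418 − (-506) = 88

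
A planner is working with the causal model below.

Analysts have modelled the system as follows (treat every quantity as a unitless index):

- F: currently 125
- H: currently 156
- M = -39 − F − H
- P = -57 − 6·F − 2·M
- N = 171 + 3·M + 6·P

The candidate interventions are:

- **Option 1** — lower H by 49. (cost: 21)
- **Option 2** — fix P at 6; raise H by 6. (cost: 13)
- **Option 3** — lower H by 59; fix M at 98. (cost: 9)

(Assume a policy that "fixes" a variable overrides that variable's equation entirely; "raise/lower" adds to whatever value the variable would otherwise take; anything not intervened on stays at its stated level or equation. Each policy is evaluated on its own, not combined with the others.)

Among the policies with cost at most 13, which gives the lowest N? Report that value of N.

-5553

Option 2 (P := 6, H + 6):
  F = 125
  H = 156 + 6 = 162
  M = -39 − 125 − 162 = -326
  P = 6
  N = 171 + 3·(-326) + 6·6 = -771
Option 3 (H − 59, M := 98):
  F = 125
  H = 156 − 59 = 97
  M = 98
  P = -57 − 6·125 − 2·98 = -1003
  N = 171 + 3·98 + 6·(-1003) = -5553
Comparing — Option 2: N=-771, Option 3: N=-5553. Lowest is -5553 (Option 3).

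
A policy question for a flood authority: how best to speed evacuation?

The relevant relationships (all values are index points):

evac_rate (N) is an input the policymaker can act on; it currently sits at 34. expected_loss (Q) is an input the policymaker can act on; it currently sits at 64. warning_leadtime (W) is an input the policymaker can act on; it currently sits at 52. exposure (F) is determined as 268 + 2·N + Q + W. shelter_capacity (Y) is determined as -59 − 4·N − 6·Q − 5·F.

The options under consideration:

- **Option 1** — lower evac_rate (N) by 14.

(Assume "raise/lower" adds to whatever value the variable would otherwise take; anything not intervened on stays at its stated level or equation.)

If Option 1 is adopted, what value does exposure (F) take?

424

Option 1 (N − 14):
  N = 34 − 14 = 20
  Q = 64
  W = 52
  F = 268 + 2·20 + 64 + 52 = 424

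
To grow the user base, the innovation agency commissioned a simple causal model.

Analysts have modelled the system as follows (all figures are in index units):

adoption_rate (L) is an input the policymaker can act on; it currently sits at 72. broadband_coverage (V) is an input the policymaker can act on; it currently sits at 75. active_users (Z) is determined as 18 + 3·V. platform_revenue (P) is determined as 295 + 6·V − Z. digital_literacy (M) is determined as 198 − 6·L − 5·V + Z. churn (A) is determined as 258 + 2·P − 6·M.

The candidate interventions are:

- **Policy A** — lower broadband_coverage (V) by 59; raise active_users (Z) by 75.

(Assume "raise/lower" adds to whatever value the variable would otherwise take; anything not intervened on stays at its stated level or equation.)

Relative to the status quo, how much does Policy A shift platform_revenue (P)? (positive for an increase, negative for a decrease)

-252

Baseline:
  V = 75
  Z = 18 + 3·75 = 243
  P = 295 + 6·75 − 243 = 502
Policy A (V − 59, Z + 75):
  V = 75 − 59 = 16
  Z = 18 + 3·16 (+75 from intervention) = 141
  P = 295 + 6·16 − 141 = 250
Change in P: 250 − 502 = -252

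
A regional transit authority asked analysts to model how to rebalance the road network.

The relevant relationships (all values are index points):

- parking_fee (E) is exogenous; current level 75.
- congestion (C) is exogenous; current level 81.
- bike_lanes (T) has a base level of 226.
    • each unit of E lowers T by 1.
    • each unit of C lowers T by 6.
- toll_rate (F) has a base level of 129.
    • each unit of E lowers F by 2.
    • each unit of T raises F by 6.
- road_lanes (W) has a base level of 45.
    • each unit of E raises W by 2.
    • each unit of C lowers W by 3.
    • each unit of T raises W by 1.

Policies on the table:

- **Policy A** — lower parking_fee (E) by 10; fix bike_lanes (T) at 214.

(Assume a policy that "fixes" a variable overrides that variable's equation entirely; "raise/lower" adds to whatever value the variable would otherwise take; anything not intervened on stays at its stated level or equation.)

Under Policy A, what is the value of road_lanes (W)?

146

Policy A (E − 10, T := 214):
  E = 75 − 10 = 65
  C = 81
  T = 214
  W = 45 + 2·65 − 3·81 + 214 = 146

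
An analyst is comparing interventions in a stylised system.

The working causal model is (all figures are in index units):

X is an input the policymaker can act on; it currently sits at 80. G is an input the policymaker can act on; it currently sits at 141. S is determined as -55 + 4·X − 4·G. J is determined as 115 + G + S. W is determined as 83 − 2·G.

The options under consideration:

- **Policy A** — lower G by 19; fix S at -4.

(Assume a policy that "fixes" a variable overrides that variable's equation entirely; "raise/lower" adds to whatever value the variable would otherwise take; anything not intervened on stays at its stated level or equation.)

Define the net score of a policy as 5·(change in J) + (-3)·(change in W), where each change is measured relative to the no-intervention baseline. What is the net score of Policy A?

1266

Baseline:
  X = 80
  G = 141
  S = -55 + 4·80 − 4·141 = -299
  J = 115 + 141 + (-299) = -43
  W = 83 − 2·141 = -199
Policy A (G − 19, S := -4):
  X = 80
  G = 141 − 19 = 122
  S = -4
  J = 115 + 122 + (-4) = 233
  W = 83 − 2·122 = -161
ΔJ = 233 − (-43) = 276; ΔW = -161 − (-199) = 38
Score = 5·276 + (-3)·38 = 1266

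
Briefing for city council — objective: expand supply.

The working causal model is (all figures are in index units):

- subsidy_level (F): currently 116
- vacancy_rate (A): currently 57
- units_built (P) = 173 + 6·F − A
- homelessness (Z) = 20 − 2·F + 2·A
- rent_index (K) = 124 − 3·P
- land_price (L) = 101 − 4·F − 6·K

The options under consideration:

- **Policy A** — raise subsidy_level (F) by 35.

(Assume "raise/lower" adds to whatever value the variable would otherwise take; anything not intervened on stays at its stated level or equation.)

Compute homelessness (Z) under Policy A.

Policy A (F + 35):
  F = 116 + 35 = 151
  A = 57
  Z = 20 − 2·151 + 2·57 = -168

-168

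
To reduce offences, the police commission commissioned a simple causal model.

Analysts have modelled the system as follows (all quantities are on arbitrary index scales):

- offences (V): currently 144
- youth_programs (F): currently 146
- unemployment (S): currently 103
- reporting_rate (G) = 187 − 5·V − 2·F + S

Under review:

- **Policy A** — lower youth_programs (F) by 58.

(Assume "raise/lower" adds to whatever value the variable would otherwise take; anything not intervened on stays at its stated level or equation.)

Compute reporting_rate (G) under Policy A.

Policy A (F − 58):
  V = 144
  F = 146 − 58 = 88
  S = 103
  G = 187 − 5·144 − 2·88 + 103 = -606

-606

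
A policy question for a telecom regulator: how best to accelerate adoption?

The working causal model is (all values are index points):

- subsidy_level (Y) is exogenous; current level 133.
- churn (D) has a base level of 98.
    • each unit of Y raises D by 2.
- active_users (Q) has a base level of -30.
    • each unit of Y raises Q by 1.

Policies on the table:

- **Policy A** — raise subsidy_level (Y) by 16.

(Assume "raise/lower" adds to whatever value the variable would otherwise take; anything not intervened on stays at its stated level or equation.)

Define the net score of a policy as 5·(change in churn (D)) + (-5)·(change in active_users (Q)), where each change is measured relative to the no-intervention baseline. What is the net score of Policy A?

80

Baseline:
  Y = 133
  D = 98 + 2·133 = 364
  Q = -30 + 133 = 103
Policy A (Y + 16):
  Y = 133 + 16 = 149
  D = 98 + 2·149 = 396
  Q = -30 + 149 = 119
ΔD = 396 − 364 = 32; ΔQ = 119 − 103 = 16
Score = 5·32 + (-5)·16 = 80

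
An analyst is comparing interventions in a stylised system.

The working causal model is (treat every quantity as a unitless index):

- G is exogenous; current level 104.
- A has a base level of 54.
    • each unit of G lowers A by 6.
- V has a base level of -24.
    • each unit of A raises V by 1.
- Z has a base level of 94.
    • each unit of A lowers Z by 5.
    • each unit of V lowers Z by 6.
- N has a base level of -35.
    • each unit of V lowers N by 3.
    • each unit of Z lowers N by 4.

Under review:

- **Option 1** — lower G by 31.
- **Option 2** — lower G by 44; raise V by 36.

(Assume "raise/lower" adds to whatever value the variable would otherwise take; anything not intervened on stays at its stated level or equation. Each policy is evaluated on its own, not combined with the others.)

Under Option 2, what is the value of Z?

3388

Option 2 (G − 44, V + 36):
  G = 104 − 44 = 60
  A = 54 − 6·60 = -306
  V = -24 + (-306) (+36 from intervention) = -294
  Z = 94 − 5·(-306) − 6·(-294) = 3388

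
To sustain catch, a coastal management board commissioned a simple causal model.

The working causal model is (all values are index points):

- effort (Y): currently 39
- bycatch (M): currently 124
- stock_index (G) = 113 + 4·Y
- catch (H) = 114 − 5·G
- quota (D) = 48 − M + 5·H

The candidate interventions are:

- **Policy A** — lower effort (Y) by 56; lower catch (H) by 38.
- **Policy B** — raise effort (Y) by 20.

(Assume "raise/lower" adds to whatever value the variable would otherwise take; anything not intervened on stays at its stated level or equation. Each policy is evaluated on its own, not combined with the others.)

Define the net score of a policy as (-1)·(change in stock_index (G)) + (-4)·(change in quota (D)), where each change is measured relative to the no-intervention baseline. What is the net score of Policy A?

Baseline:
  Y = 39
  M = 124
  G = 113 + 4·39 = 269
  H = 114 − 5·269 = -1231
  D = 48 − 124 + 5·(-1231) = -6231
Policy A (Y − 56, H − 38):
  Y = 39 − 56 = -17
  M = 124
  G = 113 + 4·(-17) = 45
  H = 114 − 5·45 (−38 from intervention) = -149
  D = 48 − 124 + 5·(-149) = -821
ΔG = 45 − 269 = -224; ΔD = -821 − (-6231) = 5410
Score = (-1)·(-224) + (-4)·5410 = -21416

-21416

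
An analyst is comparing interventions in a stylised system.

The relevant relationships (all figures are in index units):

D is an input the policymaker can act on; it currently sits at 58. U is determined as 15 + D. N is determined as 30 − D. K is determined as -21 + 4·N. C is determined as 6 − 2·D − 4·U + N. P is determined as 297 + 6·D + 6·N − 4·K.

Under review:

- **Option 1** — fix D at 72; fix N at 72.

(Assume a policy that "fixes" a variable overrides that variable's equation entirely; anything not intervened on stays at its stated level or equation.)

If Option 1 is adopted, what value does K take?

Option 1 (D := 72, N := 72):
  D = 72
  N = 72
  K = -21 + 4·72 = 267

267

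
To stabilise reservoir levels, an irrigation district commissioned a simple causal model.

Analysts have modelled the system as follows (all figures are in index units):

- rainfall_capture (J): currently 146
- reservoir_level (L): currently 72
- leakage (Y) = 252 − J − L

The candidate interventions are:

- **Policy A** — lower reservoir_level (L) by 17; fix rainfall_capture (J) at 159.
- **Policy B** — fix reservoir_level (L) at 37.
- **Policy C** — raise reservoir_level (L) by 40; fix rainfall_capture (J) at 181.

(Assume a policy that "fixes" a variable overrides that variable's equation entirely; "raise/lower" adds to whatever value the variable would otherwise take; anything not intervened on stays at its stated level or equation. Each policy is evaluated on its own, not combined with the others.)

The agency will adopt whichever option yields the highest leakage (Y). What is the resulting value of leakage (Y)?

69

Policy A (L − 17, J := 159):
  J = 159
  L = 72 − 17 = 55
  Y = 252 − 159 − 55 = 38
Policy B (L := 37):
  J = 146
  L = 37
  Y = 252 − 146 − 37 = 69
Policy C (L + 40, J := 181):
  J = 181
  L = 72 + 40 = 112
  Y = 252 − 181 − 112 = -41
Comparing — Policy A: Y=38, Policy B: Y=69, Policy C: Y=-41. Highest is 69 (Policy B).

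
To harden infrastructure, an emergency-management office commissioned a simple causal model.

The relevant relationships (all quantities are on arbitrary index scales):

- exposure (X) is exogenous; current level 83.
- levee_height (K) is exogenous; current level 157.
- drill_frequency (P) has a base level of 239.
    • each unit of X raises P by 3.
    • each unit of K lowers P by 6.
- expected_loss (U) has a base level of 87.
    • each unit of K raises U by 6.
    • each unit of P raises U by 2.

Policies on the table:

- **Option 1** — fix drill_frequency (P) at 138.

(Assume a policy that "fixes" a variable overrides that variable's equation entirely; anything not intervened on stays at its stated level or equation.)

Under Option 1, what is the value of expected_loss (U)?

Option 1 (P := 138):
  X = 83
  K = 157
  P = 138
  U = 87 + 6·157 + 2·138 = 1305

1305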